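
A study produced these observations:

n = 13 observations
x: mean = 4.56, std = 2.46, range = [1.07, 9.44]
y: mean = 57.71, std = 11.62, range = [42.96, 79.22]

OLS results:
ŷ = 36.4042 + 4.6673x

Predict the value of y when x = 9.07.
ŷ = 78.7366

Plug x = 9.07 into the fitted line:

ŷ = 36.4042 + 4.6673 × 9.07
ŷ = 36.4042 + 42.3324
ŷ = 78.7366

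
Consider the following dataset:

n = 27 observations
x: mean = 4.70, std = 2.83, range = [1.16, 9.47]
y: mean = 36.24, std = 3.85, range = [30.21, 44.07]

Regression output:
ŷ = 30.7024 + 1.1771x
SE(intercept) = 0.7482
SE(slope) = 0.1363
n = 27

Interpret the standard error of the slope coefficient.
SE(slope) = 0.1363 measures the uncertainty in the estimated slope. The coefficient is estimated precisely (SE/|β̂₁| = 11.6%).

What SE measures:
- The standard error quantifies the sampling variability of the coefficient estimate
- It is the estimated standard deviation of β̂₁ across hypothetical repeated samples of the same size
- Smaller SE → more precise estimate

Relative precision:
- SE / |β̂₁| = 0.1363 / 1.1771 = 11.6%
- Rule of thumb (under 20%: precise; 20% to under 50%: moderately precise; 50% or more: imprecise) → precise

Link to the t-test: t = β̂₁ / SE(β̂₁) = 1.1771 / 0.1363 = 8.6361, the statistic for H₀: β₁ = 0.

What drives SE(β̂₁): wider spread of x values → smaller SE; larger n (here n = 27) → smaller SE.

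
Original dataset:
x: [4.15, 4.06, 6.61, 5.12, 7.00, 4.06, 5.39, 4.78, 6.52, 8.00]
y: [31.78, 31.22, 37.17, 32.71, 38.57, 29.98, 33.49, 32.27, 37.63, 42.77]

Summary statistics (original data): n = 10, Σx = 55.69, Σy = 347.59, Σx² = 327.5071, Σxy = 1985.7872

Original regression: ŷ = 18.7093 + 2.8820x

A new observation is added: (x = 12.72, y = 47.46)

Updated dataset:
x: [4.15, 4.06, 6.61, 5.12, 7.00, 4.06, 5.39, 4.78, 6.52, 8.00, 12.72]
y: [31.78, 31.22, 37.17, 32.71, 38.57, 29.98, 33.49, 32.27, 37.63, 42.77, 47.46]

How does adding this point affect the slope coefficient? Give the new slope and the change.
The slope changes from 2.8820 to 2.0769 (change of -0.8051, or -27.9%).

x = 12.72 lies well outside the original x-range [4.06, 8.00] (x̄ ≈ 5.57), so this observation has high leverage and can move the slope substantially.

Step 1: Update the sums with the new point (n goes from 10 to 11)
Σx  = 55.69 + 12.72 = 68.41
Σy  = 347.59 + 47.46 = 395.05
Σx² = 327.5071 + 12.72² = 327.5071 + 161.7984 = 489.3055
Σxy = 1985.7872 + 12.72×47.46 = 1985.7872 + 603.6912 = 2589.4784

Step 2: Recompute the slope with b₁ = (nΣxy − ΣxΣy) / (nΣx² − (Σx)²)
Numerator   = 11×2589.4784 − 68.41×395.05 = 28484.2624 − 27025.3705 = 1458.8919
Denominator = 11×489.3055 − 68.41² = 5382.3605 − 4679.9281 = 702.4324
b₁(new) = 1458.8919 / 702.4324 = 2.0769

(Same formula on the original sums: (10×1985.7872 − 55.69×347.59) / (10×327.5071 − 55.69²) = 500.5849 / 173.6949 = 2.8820, matching the given fit.)

Step 3: Change in slope
Δβ₁ = 2.0769 − 2.8820 = -0.8051
Relative change = -0.8051 / 2.8820 × 100% = -27.9%
→ the slope decreases when the point is added.

Because the point sits below the extension of the original line at a high-leverage x, it tilts the fit down.
In practice: check such a point for data-entry or measurement error.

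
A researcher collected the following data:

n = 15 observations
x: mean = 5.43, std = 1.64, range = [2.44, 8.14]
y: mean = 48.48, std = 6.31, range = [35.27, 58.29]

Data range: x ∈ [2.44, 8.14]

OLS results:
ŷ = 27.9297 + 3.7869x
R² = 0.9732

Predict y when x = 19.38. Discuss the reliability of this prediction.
ŷ = 101.3198 (extrapolation — x = 19.38 lies outside [2.44, 8.14], so reliability is low).

Prediction calculation:
ŷ = 27.9297 + 3.7869 × 19.38
ŷ = 101.3198

Reliability:
- Data range: x ∈ [2.44, 8.14]
- Prediction point: x = 19.38 is 11.24 units above the observed range → this is EXTRAPOLATION, not interpolation

Why that matters here:
- There are no observations near this x to validate the fitted line there
- The standard error of prediction grows with (x − x̄)², and x = 19.38 is far from x̄ = 5.43

The R² = 0.9732 only validates the fit within [2.44, 8.14]; treat ŷ = 101.3198 with caution.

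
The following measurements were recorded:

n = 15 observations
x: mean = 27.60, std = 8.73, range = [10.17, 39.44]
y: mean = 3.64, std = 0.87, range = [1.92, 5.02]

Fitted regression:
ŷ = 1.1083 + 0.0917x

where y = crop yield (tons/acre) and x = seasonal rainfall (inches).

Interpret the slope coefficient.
For each additional inch of rainfall, predicted crop yield increases by approximately 0.0917 tons/acre.

The slope coefficient β₁ = 0.0917 represents the marginal effect of rainfall on crop yield.

Interpretation:
- Rainfall up by 1 inch → predicted crop yield increases by 0.0917 tons/acre
- The effect is assumed constant over the observed range of x (linearity)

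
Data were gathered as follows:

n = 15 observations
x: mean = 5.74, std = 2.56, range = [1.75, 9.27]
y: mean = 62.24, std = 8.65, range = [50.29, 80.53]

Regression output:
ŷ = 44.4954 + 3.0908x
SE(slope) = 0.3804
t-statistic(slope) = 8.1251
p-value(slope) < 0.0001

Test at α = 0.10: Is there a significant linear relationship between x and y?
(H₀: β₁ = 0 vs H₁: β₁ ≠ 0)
p-value < 0.0001 < α = 0.10, so we reject H₀. The relationship is significant.

Hypothesis test for the slope coefficient:

H₀: β₁ = 0 (no linear relationship)
H₁: β₁ ≠ 0 (linear relationship exists)

Test statistic: t = β̂₁ / SE(β̂₁) = 3.0908 / 0.3804 = 8.1251

p < 0.0001: how often a slope estimate this far from 0 (in SE units) would arise by chance if β₁ were truly 0.

Decision rule: reject H₀ if p-value < α.
p-value < 0.0001 < α = 0.10 → reject H₀.

There is sufficient evidence at the 10% significance level to conclude that a linear relationship exists between x and y.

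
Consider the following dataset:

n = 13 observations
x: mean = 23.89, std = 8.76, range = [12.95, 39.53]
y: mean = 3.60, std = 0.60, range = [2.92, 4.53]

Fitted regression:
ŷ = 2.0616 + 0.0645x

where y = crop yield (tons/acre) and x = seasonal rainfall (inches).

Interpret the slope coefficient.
An increase of one inch in rainfall is associated with a 0.0645 tons/acre increase in predicted crop yield.

β₁ = 0.0645 is the change in predicted crop yield (tons/acre) per additional inch of rainfall.

Interpretation:
- Rainfall up by 1 inch → predicted crop yield increases by 0.0645 tons/acre
- This is a linear approximation: the same per-unit change is assumed across the whole observed x range

The intercept β₀ = 2.0616 is the predicted crop yield when rainfall = 0; since the smallest observed x is 12.95, this is an extrapolation and mainly anchors the line.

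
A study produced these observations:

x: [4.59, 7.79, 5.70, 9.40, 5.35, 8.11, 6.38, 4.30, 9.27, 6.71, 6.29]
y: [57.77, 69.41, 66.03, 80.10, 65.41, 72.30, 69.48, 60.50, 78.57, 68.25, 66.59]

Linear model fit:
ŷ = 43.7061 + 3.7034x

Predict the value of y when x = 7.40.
ŷ = 71.1113

To predict y for x = 7.40, substitute into the regression equation:

ŷ = 43.7061 + 3.7034 × 7.40
ŷ = 43.7061 + 27.4052
ŷ = 71.1113

This is a point prediction; actual observations scatter around it by roughly the residual standard deviation.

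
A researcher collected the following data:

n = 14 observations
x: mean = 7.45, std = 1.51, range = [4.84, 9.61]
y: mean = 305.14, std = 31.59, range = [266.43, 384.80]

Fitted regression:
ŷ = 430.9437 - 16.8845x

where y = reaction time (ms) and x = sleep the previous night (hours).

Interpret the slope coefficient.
An increase of one hour in sleep is associated with a 16.8845 ms decrease in predicted reaction time.

The slope β₁ = -16.8845 gives the rate at which the fitted reaction time changes with sleep.

Interpretation:
- Sleep up by 1 hour → predicted reaction time decreases by 16.8845 ms
- The effect is assumed constant over the observed range of x (linearity)
- The sign (−) gives the direction; the magnitude 16.8845 gives the size of the effect per hour

The intercept β₀ = 430.9437 is the predicted reaction time when sleep = 0; since the smallest observed x is 4.84, this is an extrapolation and mainly anchors the line.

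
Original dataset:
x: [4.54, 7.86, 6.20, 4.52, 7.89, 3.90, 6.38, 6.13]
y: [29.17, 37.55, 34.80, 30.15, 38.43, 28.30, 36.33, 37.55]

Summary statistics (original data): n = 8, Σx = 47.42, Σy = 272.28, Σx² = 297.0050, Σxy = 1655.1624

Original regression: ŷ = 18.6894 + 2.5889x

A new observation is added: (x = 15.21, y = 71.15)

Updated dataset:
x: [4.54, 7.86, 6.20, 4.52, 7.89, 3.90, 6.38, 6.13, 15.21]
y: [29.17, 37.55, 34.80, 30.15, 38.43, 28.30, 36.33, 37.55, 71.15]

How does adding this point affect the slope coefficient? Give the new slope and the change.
Adding the point moves β₁ from 2.5889 to 3.7558, i.e. it increases by 1.1669 (+45.1%).

x = 15.21 lies well outside the original x-range [3.90, 7.89] (x̄ ≈ 5.93), so this observation has high leverage and can move the slope substantially.

Step 1: Update the sums with the new point (n goes from 8 to 9)
Σx  = 47.42 + 15.21 = 62.63
Σy  = 272.28 + 71.15 = 343.43
Σx² = 297.0050 + 15.21² = 297.0050 + 231.3441 = 528.3491
Σxy = 1655.1624 + 15.21×71.15 = 1655.1624 + 1082.1915 = 2737.3539

Step 2: Recompute the slope with b₁ = (nΣxy − ΣxΣy) / (nΣx² − (Σx)²)
Numerator   = 9×2737.3539 − 62.63×343.43 = 24636.1851 − 21509.0209 = 3127.1642
Denominator = 9×528.3491 − 62.63² = 4755.1419 − 3922.5169 = 832.6250
b₁(new) = 3127.1642 / 832.6250 = 3.7558

(Same formula on the original sums: (8×1655.1624 − 47.42×272.28) / (8×297.0050 − 47.42²) = 329.7816 / 127.3836 = 2.5889, matching the given fit.)

Step 3: Change in slope
Δβ₁ = 3.7558 − 2.5889 = +1.1669
Relative change = +1.1669 / 2.5889 × 100% = +45.1%
→ the slope increases when the point is added.

A high-leverage point only changes the slope if it is off the original line; here y = 71.15 is above the original trend, so the slope increases.
In practice: refit with and without it and report both if conclusions differ; check such a point for data-entry or measurement error.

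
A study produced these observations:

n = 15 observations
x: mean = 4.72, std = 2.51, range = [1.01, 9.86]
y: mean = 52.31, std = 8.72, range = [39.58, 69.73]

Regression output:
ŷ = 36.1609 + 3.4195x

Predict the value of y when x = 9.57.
ŷ = 68.8855

x = 9.57 lies inside the observed range [1.01, 9.86], so the fitted equation applies directly:

ŷ = 36.1609 + 3.4195 × 9.57
ŷ = 36.1609 + 32.7246
ŷ = 68.8855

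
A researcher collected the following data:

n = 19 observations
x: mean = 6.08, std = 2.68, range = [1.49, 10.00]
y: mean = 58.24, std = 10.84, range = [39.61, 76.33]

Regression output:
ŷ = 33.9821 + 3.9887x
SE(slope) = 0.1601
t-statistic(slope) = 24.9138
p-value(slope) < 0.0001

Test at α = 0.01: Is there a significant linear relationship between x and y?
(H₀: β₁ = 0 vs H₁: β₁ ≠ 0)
Reject H₀: p-value < 0.0001 < α = 0.01. The linear relationship is significant at the 1% level.

Hypothesis test for the slope coefficient:

H₀: β₁ = 0 (no linear relationship)
H₁: β₁ ≠ 0 (linear relationship exists)

Test statistic: t = β̂₁ / SE(β̂₁) = 3.9887 / 0.1601 = 24.9138

p < 0.0001: how often a slope estimate this far from 0 (in SE units) would arise by chance if β₁ were truly 0.

Decision rule: reject H₀ if p-value < α.
p-value < 0.0001 < α = 0.01 → reject H₀.

Conclusion: the linear association between x and y is significant at the 1% level.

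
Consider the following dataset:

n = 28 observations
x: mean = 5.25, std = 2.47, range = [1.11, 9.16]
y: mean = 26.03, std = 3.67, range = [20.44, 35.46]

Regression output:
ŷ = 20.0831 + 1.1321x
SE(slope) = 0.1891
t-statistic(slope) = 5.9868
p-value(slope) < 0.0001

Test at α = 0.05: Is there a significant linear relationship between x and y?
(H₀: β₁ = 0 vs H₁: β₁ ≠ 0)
Reject H₀: p-value < 0.0001 < α = 0.05. The linear relationship is significant at the 5% level.

Hypothesis test for the slope coefficient:

H₀: β₁ = 0 (no linear relationship)
H₁: β₁ ≠ 0 (linear relationship exists)

Test statistic: t = β̂₁ / SE(β̂₁) = 1.1321 / 0.1891 = 5.9868

p < 0.0001: how often a slope estimate this far from 0 (in SE units) would arise by chance if β₁ were truly 0.

Decision rule: reject H₀ if p-value < α.
p-value < 0.0001 < α = 0.05 → reject H₀.

Conclusion: the linear association between x and y is significant at the 5% level.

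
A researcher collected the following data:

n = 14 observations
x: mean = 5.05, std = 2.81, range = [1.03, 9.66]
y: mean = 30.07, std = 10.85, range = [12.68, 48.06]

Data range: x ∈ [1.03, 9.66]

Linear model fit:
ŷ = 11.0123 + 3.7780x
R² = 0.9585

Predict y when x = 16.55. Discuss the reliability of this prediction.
The equation gives ŷ = 73.5382; however x = 16.55 is 6.89 units above the observed range, so this extrapolated value should not be trusted.

Prediction calculation:
ŷ = 11.0123 + 3.7780 × 16.55
ŷ = 73.5382

Reliability:
- Data range: x ∈ [1.03, 9.66]
- Prediction point: x = 16.55 is 6.89 units above the observed range → this is EXTRAPOLATION, not interpolation

Why that matters here:
- The standard error of prediction grows with (x − x̄)², and x = 16.55 is far from x̄ = 5.05
- Real relationships often flatten, saturate, or turn nonlinear at extremes
- R² describes fit only over the sampled x values; it says nothing about behaviour beyond them

The R² = 0.9585 only validates the fit within [1.03, 9.66]; treat ŷ = 73.5382 with caution.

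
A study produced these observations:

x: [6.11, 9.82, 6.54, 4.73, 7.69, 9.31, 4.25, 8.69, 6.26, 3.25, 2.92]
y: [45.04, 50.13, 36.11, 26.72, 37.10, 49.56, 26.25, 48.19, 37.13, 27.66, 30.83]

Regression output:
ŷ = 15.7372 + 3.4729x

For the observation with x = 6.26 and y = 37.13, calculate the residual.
Residual = -0.3476

The residual is the difference between the actual value and the predicted value:

Residual = y - ŷ

Step 1: Calculate predicted value
ŷ = 15.7372 + 3.4729 × 6.26
ŷ = 37.4776

Step 2: Calculate residual
Residual = 37.13 - 37.4776
Residual = -0.3476

Sign check: y < ŷ, so the point is below the line and the fit overestimates here.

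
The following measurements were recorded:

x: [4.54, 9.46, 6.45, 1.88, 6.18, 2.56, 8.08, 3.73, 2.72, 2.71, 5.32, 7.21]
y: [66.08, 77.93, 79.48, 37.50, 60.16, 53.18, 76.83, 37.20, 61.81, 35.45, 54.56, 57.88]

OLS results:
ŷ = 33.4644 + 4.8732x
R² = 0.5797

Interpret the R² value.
About 57.97% of the variability in y is accounted for by the regression on x (R² = 0.5797) — a moderate linear fit.

R² = 1 − SS_res/SS_tot compares the residual scatter to the total scatter of y about its mean.

Here R² = 0.5797:
- Explained: 57.97% of the variation in y
- Unexplained (residual): 100% − 57.97% = 42.03%
- Rule of thumb (below 0.3 weak; 0.3 to below 0.7 moderate; 0.7 and above strong) → moderate

Equivalently, for simple linear regression R² = r², so |r| = √0.5797 ≈ 0.7614.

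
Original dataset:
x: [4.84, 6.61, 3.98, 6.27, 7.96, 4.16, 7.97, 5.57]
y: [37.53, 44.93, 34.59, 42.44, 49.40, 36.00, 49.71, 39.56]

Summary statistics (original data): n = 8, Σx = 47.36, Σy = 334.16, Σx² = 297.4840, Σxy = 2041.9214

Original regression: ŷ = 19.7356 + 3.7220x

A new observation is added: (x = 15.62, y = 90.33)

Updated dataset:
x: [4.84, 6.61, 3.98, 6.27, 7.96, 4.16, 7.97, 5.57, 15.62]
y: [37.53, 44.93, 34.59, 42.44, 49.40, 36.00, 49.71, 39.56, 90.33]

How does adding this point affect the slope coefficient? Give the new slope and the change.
Adding the point moves β₁ from 3.7220 to 4.7881, i.e. it increases by 1.0661 (+28.6%).

The new point has HIGH LEVERAGE: x = 15.62 is far from the original mean x̄ = 47.36/8 ≈ 5.92 (original range [3.98, 7.97]).

Step 1: Update the sums with the new point (n goes from 8 to 9)
Σx  = 47.36 + 15.62 = 62.98
Σy  = 334.16 + 90.33 = 424.49
Σx² = 297.4840 + 15.62² = 297.4840 + 243.9844 = 541.4684
Σxy = 2041.9214 + 15.62×90.33 = 2041.9214 + 1410.9546 = 3452.8760

Step 2: Recompute the slope with b₁ = (nΣxy − ΣxΣy) / (nΣx² − (Σx)²)
Numerator   = 9×3452.8760 − 62.98×424.49 = 31075.8840 − 26734.3802 = 4341.5038
Denominator = 9×541.4684 − 62.98² = 4873.2156 − 3966.4804 = 906.7352
b₁(new) = 4341.5038 / 906.7352 = 4.7881

(Same formula on the original sums: (8×2041.9214 − 47.36×334.16) / (8×297.4840 − 47.36²) = 509.5536 / 136.9024 = 3.7220, matching the given fit.)

Step 3: Change in slope
Δβ₁ = 4.7881 − 3.7220 = +1.0661
Relative change = +1.0661 / 3.7220 × 100% = +28.6%
→ the slope increases when the point is added.

A high-leverage point only changes the slope if it is off the original line; here y = 90.33 is above the original trend, so the slope increases.
In practice: examine leverage (hᵢ) and Cook's distance rather than deleting it automatically; investigate whether it comes from the same population as the rest of the sample.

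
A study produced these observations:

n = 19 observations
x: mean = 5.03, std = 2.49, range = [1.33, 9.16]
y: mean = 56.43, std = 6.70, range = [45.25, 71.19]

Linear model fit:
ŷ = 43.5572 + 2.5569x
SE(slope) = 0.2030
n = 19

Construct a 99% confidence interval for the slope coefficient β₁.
The 99% CI for β₁ is (1.9686, 3.1452)

Confidence interval for the slope:

The 99% CI for β₁ is: β̂₁ ± t*(α/2, n-2) × SE(β̂₁)

Step 1: Find critical t-value
- Confidence level = 0.99
- Degrees of freedom = n - 2 = 19 - 2 = 17
- t*(α/2, 17) = 2.8982

Step 2: Calculate margin of error
Margin = 2.8982 × 0.2030 = 0.5883

Step 3: Construct interval
CI = 2.5569 ± 0.5883
CI = (1.9686, 3.1452)

Interpretation: We are 99% confident that the true slope β₁ lies between 1.9686 and 3.1452.
Both endpoints are positive, so the data support a genuinely positive slope at this confidence level.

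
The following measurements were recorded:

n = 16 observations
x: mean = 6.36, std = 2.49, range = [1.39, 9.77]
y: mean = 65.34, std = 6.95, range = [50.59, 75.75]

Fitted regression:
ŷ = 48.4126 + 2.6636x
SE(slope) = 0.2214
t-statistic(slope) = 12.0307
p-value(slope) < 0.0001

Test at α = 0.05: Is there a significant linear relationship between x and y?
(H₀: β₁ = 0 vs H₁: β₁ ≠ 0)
Reject H₀: p-value < 0.0001 < α = 0.05. The linear relationship is significant at the 5% level.

Hypothesis test for the slope coefficient:

H₀: β₁ = 0 (no linear relationship)
H₁: β₁ ≠ 0 (linear relationship exists)

Test statistic: t = β̂₁ / SE(β̂₁) = 2.6636 / 0.2214 = 12.0307

The p-value (<0.0001) is the probability, under H₀, of a t-statistic at least as extreme as |t| = 12.0307 (two-sided, df = n − 2 = 14).

Decision rule: reject H₀ if p-value < α.
p-value < 0.0001 < α = 0.05 → reject H₀.

Conclusion: the linear association between x and y is significant at the 5% level.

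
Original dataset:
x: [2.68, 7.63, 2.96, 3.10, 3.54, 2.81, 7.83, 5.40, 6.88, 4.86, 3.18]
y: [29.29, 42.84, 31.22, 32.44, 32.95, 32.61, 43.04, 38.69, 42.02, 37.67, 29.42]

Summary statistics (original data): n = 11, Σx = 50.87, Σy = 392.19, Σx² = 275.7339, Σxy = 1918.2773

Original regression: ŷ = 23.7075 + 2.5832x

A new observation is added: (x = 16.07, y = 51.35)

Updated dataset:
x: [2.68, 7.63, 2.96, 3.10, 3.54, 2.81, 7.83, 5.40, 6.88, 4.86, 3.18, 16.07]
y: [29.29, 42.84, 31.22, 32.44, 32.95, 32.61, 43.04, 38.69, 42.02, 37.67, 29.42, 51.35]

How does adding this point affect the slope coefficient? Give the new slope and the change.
Adding the point moves β₁ from 2.5832 to 1.6769, i.e. it decreases by 0.9063 (-35.1%).

x = 16.07 lies well outside the original x-range [2.68, 7.83] (x̄ ≈ 4.62), so this observation has high leverage and can move the slope substantially.

Step 1: Update the sums with the new point (n goes from 11 to 12)
Σx  = 50.87 + 16.07 = 66.94
Σy  = 392.19 + 51.35 = 443.54
Σx² = 275.7339 + 16.07² = 275.7339 + 258.2449 = 533.9788
Σxy = 1918.2773 + 16.07×51.35 = 1918.2773 + 825.1945 = 2743.4718

Step 2: Recompute the slope with b₁ = (nΣxy − ΣxΣy) / (nΣx² − (Σx)²)
Numerator   = 12×2743.4718 − 66.94×443.54 = 32921.6616 − 29690.5676 = 3231.0940
Denominator = 12×533.9788 − 66.94² = 6407.7456 − 4480.9636 = 1926.7820
b₁(new) = 3231.0940 / 1926.7820 = 1.6769

(Same formula on the original sums: (11×1918.2773 − 50.87×392.19) / (11×275.7339 − 50.87²) = 1150.3450 / 445.3160 = 2.5832, matching the given fit.)

Step 3: Change in slope
Δβ₁ = 1.6769 − 2.5832 = -0.9063
Relative change = -0.9063 / 2.5832 × 100% = -35.1%
→ the slope decreases when the point is added.

Because the point sits below the extension of the original line at a high-leverage x, it tilts the fit down.
In practice: check such a point for data-entry or measurement error.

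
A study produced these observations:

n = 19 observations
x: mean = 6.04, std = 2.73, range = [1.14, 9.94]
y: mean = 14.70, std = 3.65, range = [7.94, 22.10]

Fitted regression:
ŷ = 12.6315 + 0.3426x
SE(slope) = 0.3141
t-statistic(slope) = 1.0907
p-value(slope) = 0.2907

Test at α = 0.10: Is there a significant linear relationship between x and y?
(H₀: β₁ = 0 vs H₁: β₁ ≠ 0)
Fail to reject H₀: p-value = 0.2907 ≥ α = 0.10. The linear relationship is not significant at the 10% level.

Hypothesis test for the slope coefficient:

H₀: β₁ = 0 (no linear relationship)
H₁: β₁ ≠ 0 (linear relationship exists)

Test statistic: t = β̂₁ / SE(β̂₁) = 0.3426 / 0.3141 = 1.0907

With df = 17, the two-sided p-value for |t| = 1.0907 is 0.2907.

Decision rule: reject H₀ if p-value < α.
p-value = 0.2907 ≥ α = 0.10 → fail to reject H₀.

Conclusion: the linear association between x and y is not significant at the 10% level.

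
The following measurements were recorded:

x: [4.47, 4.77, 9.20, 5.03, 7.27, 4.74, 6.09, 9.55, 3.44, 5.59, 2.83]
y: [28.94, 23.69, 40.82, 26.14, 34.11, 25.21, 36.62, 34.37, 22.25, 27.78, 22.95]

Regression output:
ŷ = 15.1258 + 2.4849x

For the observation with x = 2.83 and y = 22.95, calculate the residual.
Residual = 0.7919

The residual is the difference between the actual value and the predicted value:

Residual = y - ŷ

Step 1: Calculate predicted value
ŷ = 15.1258 + 2.4849 × 2.83
ŷ = 22.1581

Step 2: Calculate residual
Residual = 22.95 - 22.1581
Residual = 0.7919

Sign check: y > ŷ, so the point is above the line and the fit underestimates here.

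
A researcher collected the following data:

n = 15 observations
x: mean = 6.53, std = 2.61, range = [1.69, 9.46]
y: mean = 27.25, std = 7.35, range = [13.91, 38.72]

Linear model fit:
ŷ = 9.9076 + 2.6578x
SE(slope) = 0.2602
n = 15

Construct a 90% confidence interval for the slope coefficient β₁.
The 90% CI for β₁ is (2.1970, 3.1186)

Confidence interval for the slope:

The 90% CI for β₁ is: β̂₁ ± t*(α/2, n-2) × SE(β̂₁)

Step 1: Find critical t-value
- Confidence level = 0.9
- Degrees of freedom = n - 2 = 15 - 2 = 13
- t*(α/2, 13) = 1.7709

Step 2: Calculate margin of error
Margin = 1.7709 × 0.2602 = 0.4608

Step 3: Construct interval
CI = 2.6578 ± 0.4608
CI = (2.1970, 3.1186)

Interpretation: intervals built this way capture the true β₁ in 90% of repeated samples; here the plausible range for the per-unit effect of x on y is 2.1970 to 3.1186.
Since 0 is outside the interval, a two-sided test at α = 0.10 would reject H₀: β₁ = 0.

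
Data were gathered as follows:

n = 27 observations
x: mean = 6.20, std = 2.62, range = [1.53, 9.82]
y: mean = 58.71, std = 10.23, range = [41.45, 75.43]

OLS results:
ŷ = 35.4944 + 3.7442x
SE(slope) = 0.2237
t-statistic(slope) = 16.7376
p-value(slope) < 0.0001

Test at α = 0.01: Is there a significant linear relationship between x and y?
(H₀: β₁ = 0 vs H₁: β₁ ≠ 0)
p-value < 0.0001 < α = 0.01, so we reject H₀. The relationship is significant.

Hypothesis test for the slope coefficient:

H₀: β₁ = 0 (no linear relationship)
H₁: β₁ ≠ 0 (linear relationship exists)

Test statistic: t = β̂₁ / SE(β̂₁) = 3.7442 / 0.2237 = 16.7376

The p-value (<0.0001) is the probability, under H₀, of a t-statistic at least as extreme as |t| = 16.7376 (two-sided, df = n − 2 = 25).

Decision rule: reject H₀ if p-value < α.
p-value < 0.0001 < α = 0.01 → reject H₀.

Conclusion: the linear association between x and y is significant at the 1% level.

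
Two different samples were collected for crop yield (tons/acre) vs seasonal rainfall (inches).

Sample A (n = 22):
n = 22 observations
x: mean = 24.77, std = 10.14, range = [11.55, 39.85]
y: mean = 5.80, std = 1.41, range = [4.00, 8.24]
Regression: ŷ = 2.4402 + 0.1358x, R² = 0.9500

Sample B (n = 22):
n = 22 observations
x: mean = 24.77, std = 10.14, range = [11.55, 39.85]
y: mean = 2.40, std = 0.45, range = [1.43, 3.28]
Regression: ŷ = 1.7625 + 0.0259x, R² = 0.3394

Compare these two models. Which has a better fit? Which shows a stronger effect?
Model A has the better fit (R² = 0.9500 vs 0.3394). Model A shows the stronger effect (|β₁| = 0.1358 vs 0.0259).

Model Comparison:

Goodness of fit (R²):
- Model A: R² = 0.9500 → 95.00% of variance in crop yield explained
- Model B: R² = 0.3394 → 33.94% of variance in crop yield explained
- 0.9500 > 0.3394 → Model A has the better fit

Which has the larger per-inch effect? (|β₁|)
- Model A: β₁ = 0.1358 → predicted crop yield rises 0.1358 tons/acre per additional inch of rainfall
- Model B: β₁ = 0.0259 → predicted crop yield rises 0.0259 tons/acre per additional inch of rainfall
- |0.1358| > |0.0259| → Model A shows the stronger marginal effect

Note: R² measures how tightly points cluster around the line; β₁ measures how steep the line is — they answer different questions.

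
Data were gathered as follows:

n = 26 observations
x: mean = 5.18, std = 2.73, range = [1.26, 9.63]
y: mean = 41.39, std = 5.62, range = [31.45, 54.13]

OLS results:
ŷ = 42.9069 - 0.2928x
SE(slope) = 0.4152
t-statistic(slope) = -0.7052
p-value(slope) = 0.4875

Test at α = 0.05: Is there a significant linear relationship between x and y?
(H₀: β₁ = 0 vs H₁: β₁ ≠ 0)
Fail to reject H₀: p-value = 0.4875 ≥ α = 0.05. The linear relationship is not significant at the 5% level.

Hypothesis test for the slope coefficient:

H₀: β₁ = 0 (no linear relationship)
H₁: β₁ ≠ 0 (linear relationship exists)

Test statistic: t = β̂₁ / SE(β̂₁) = -0.2928 / 0.4152 = -0.7052

p = 0.4875: how often a slope estimate this far from 0 (in SE units) would arise by chance if β₁ were truly 0.

Decision rule: reject H₀ if p-value < α.
p-value = 0.4875 ≥ α = 0.05 → fail to reject H₀.

Conclusion: the linear association between x and y is not significant at the 5% level.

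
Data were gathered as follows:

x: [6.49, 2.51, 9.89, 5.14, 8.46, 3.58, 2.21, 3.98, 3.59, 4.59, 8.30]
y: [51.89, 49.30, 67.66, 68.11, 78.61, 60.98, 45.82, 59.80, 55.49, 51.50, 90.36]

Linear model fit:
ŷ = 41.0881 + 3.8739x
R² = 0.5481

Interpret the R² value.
The model explains 54.81% of the variance in y (R² = 0.5481), leaving 45.19% unexplained; the fit is moderate.

The coefficient of determination R² is the fraction of the total variation in y that the fitted line accounts for.

Here R² = 0.5481:
- Explained: 54.81% of the variation in y
- Unexplained (residual): 100% − 54.81% = 45.19%
- Rule of thumb (below 0.3 weak; 0.3 to below 0.7 moderate; 0.7 and above strong) → moderate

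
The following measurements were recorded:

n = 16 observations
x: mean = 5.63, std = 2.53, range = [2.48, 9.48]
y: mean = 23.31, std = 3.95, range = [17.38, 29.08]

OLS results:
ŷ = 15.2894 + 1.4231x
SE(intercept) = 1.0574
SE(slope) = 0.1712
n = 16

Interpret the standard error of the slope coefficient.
SE(slope) = 0.1712 measures the uncertainty in the estimated slope. The coefficient is estimated precisely (SE/|β̂₁| = 12.0%).

SE(β̂₁) = 0.1712 says: if we drew many samples of n = 16 from the same population and refit each time, the fitted slopes would scatter with a standard deviation of roughly 0.1712 around the true β₁.

Relative precision:
- SE / |β̂₁| = 0.1712 / 1.4231 = 12.0%
- Rule of thumb (under 20%: precise; 20% to under 50%: moderately precise; 50% or more: imprecise) → precise

Link to the t-test: t = β̂₁ / SE(β̂₁) = 1.4231 / 0.1712 = 8.3125, the statistic for H₀: β₁ = 0.

What drives SE(β̂₁): more residual scatter → larger SE; wider spread of x values → smaller SE.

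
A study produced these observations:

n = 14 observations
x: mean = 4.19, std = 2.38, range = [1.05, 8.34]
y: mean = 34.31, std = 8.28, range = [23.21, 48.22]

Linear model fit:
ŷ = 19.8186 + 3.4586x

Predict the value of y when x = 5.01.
ŷ = 37.1462

To predict y for x = 5.01, substitute into the regression equation:

ŷ = 19.8186 + 3.4586 × 5.01
ŷ = 19.8186 + 17.3276
ŷ = 37.1462

This is the fitted mean response at that x — an individual observation would come with a wider prediction interval.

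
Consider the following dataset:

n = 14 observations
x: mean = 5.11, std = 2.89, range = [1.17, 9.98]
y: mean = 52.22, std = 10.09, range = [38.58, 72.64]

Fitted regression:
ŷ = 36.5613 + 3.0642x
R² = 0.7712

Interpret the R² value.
About 77.12% of the variability in y is accounted for by the regression on x (R² = 0.7712) — a strong linear fit.

The coefficient of determination R² is the fraction of the total variation in y that the fitted line accounts for.

Here R² = 0.7712:
- Explained: 77.12% of the variation in y
- Unexplained (residual): 100% − 77.12% = 22.88%
- Rule of thumb (below 0.3 weak; 0.3 to below 0.7 moderate; 0.7 and above strong) → strong

Calculation: R² = 1 − (SS_res / SS_tot), where SS_res is the sum of squared residuals and SS_tot the total sum of squares.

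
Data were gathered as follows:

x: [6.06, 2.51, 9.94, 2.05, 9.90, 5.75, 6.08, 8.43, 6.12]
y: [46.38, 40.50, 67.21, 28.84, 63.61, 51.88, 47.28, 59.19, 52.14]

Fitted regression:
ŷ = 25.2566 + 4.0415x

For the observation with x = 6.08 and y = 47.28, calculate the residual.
Residual = -2.5489

The residual is the difference between the actual value and the predicted value:

Residual = y - ŷ

Step 1: Calculate predicted value
ŷ = 25.2566 + 4.0415 × 6.08
ŷ = 49.8289

Step 2: Calculate residual
Residual = 47.28 - 49.8289
Residual = -2.5489

Sign check: y < ŷ, so the point is below the line and the fit overestimates here.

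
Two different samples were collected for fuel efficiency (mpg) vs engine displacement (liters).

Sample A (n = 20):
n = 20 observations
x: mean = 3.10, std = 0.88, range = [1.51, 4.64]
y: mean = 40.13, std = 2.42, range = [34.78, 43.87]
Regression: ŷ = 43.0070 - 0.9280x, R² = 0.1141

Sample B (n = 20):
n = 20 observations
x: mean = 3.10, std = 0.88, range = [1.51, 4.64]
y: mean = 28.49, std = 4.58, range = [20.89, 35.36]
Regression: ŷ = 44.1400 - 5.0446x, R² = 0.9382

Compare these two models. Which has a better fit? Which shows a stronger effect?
Model B has the better fit (R² = 0.9382 vs 0.1141). Model B shows the stronger effect (|β₁| = 5.0446 vs 0.9280).

Model Comparison:

Which explains more variance? (R²)
- Model A: R² = 0.1141 → 11.41% of variance in fuel efficiency explained
- Model B: R² = 0.9382 → 93.82% of variance in fuel efficiency explained
- 0.9382 > 0.1141 → Model B has the better fit

Strength of effect — compare |β₁|:
- Model A: β₁ = -0.9280 → predicted fuel efficiency falls 0.9280 mpg per additional liter of engine displacement
- Model B: β₁ = -5.0446 → predicted fuel efficiency falls 5.0446 mpg per additional liter of engine displacement
- |-0.9280| < |-5.0446| → Model B shows the stronger marginal effect

Notes:
- R² measures how tightly points cluster around the line; β₁ measures how steep the line is — they answer different questions.
- A steeper slope doesn't make a better model if the scatter around the line is large.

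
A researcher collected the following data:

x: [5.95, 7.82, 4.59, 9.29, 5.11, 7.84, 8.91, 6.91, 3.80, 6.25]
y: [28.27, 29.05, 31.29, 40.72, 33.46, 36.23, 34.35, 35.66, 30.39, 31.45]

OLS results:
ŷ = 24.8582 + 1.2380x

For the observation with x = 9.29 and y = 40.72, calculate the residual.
Residual = 4.3608

The residual is the difference between the actual value and the predicted value:

Residual = y - ŷ

Step 1: Calculate predicted value
ŷ = 24.8582 + 1.2380 × 9.29
ŷ = 36.3592

Step 2: Calculate residual
Residual = 40.72 - 36.3592
Residual = 4.3608

The residual is positive, so the observed y = 40.72 sits above the regression line (the line underestimates it by 4.3608).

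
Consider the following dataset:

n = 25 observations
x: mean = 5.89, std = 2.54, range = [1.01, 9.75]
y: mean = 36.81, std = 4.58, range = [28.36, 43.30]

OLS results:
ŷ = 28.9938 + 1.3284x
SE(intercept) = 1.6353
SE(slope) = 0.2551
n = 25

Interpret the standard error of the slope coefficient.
SE(slope) = 0.2551 measures the uncertainty in the estimated slope. The coefficient is estimated precisely (SE/|β̂₁| = 19.2%).

SE(β̂₁) = s / √Sxx, where s is the residual standard deviation and Sxx = Σ(x − x̄)². It is the yardstick for how far β̂₁ = 1.3284 could plausibly be from the true slope.

Relative precision:
- SE / |β̂₁| = 0.2551 / 1.3284 = 19.2%
- Rule of thumb (under 20%: precise; 20% to under 50%: moderately precise; 50% or more: imprecise) → precise

Rough 95% range (±2 SE): 1.3284 ± 0.5102 → (0.8182, 1.8386).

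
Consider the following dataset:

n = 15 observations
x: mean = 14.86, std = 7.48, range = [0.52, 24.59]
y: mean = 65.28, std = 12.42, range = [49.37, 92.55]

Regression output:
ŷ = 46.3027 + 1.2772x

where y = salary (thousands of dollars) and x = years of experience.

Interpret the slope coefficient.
An increase of one year in experience is associated with a 1.2772 thousand dollars increase in predicted salary.

The slope β₁ = 1.2772 gives the rate at which the fitted salary changes with experience.

Interpretation:
- Experience up by 1 year → predicted salary increases by 1.2772 thousand dollars
- This is a linear approximation: the same per-unit change is assumed across the whole observed x range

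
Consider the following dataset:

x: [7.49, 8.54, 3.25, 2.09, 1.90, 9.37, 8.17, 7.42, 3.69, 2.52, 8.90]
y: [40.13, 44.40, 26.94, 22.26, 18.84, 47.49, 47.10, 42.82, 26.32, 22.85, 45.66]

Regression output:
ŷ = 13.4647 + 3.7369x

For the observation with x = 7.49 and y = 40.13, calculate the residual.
Residual = -1.3241

The residual is the difference between the actual value and the predicted value:

Residual = y - ŷ

Step 1: Calculate predicted value
ŷ = 13.4647 + 3.7369 × 7.49
ŷ = 41.4541

Step 2: Calculate residual
Residual = 40.13 - 41.4541
Residual = -1.3241

Interpretation: the model overestimates the actual value by 1.3241 at this point (negative residual → observation lies below the fitted line).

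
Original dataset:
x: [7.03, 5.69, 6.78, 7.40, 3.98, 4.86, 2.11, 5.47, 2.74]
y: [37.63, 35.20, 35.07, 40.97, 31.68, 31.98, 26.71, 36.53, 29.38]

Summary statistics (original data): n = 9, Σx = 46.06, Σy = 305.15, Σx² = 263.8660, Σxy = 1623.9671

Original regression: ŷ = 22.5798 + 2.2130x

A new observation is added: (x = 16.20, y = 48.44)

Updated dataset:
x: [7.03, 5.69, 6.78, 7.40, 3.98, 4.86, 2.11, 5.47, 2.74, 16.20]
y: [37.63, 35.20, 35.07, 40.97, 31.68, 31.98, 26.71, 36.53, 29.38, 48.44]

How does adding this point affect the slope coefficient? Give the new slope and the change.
New slope β₁ = 1.4945 versus 2.2130 before: a change of -0.7185 (-32.5%).

x = 16.20 lies well outside the original x-range [2.11, 7.40] (x̄ ≈ 5.12), so this observation has high leverage and can move the slope substantially.

Step 1: Update the sums with the new point (n goes from 9 to 10)
Σx  = 46.06 + 16.20 = 62.26
Σy  = 305.15 + 48.44 = 353.59
Σx² = 263.8660 + 16.20² = 263.8660 + 262.4400 = 526.3060
Σxy = 1623.9671 + 16.20×48.44 = 1623.9671 + 784.7280 = 2408.6951

Step 2: Recompute the slope with b₁ = (nΣxy − ΣxΣy) / (nΣx² − (Σx)²)
Numerator   = 10×2408.6951 − 62.26×353.59 = 24086.9510 − 22014.5134 = 2072.4376
Denominator = 10×526.3060 − 62.26² = 5263.0600 − 3876.3076 = 1386.7524
b₁(new) = 2072.4376 / 1386.7524 = 1.4945

(Same formula on the original sums: (9×1623.9671 − 46.06×305.15) / (9×263.8660 − 46.06²) = 560.4949 / 253.2704 = 2.2130, matching the given fit.)

Step 3: Change in slope
Δβ₁ = 1.4945 − 2.2130 = -0.7185
Relative change = -0.7185 / 2.2130 × 100% = -32.5%
→ the slope decreases when the point is added.

Because the point sits below the extension of the original line at a high-leverage x, it tilts the fit down.
In practice: check such a point for data-entry or measurement error.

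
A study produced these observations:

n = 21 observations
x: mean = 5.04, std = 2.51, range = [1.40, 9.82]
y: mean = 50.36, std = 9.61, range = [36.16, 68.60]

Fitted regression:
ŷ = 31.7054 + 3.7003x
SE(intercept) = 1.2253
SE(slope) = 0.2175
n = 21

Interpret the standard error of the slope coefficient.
SE(slope) = 0.2175 measures the uncertainty in the estimated slope. The coefficient is estimated precisely (SE/|β̂₁| = 5.9%).

What SE measures:
- The standard error quantifies the sampling variability of the coefficient estimate
- It is the estimated standard deviation of β̂₁ across hypothetical repeated samples of the same size
- Smaller SE → more precise estimate

Relative precision:
- SE / |β̂₁| = 0.2175 / 3.7003 = 5.9%
- Rule of thumb (under 20%: precise; 20% to under 50%: moderately precise; 50% or more: imprecise) → precise

Link to the t-test: t = β̂₁ / SE(β̂₁) = 3.7003 / 0.2175 = 17.0129, the statistic for H₀: β₁ = 0.

What drives SE(β̂₁): more residual scatter → larger SE; wider spread of x values → smaller SE.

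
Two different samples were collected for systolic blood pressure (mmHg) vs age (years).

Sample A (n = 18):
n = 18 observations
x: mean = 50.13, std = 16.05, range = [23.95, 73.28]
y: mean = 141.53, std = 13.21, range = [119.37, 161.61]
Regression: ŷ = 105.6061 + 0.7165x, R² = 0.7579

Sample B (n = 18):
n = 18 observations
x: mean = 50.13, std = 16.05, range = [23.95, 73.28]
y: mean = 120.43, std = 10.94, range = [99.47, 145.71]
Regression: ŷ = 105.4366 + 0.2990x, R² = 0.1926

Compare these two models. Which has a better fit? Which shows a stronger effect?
Model A has the better fit (R² = 0.7579 vs 0.1926). Model A shows the stronger effect (|β₁| = 0.7165 vs 0.2990).

Model Comparison:

Goodness of fit (R²):
- Model A: R² = 0.7579 → 75.79% of variance in blood pressure explained
- Model B: R² = 0.1926 → 19.26% of variance in blood pressure explained
- 0.7579 > 0.1926 → Model A has the better fit

Strength of effect — compare |β₁|:
- Model A: β₁ = 0.7165 → predicted blood pressure rises 0.7165 mmHg per additional year of age
- Model B: β₁ = 0.2990 → predicted blood pressure rises 0.2990 mmHg per additional year of age
- |0.7165| > |0.2990| → Model A shows the stronger marginal effect

Notes:
- R² measures how tightly points cluster around the line; β₁ measures how steep the line is — they answer different questions.
- The two samples could reflect different populations, time periods, or measurement quality.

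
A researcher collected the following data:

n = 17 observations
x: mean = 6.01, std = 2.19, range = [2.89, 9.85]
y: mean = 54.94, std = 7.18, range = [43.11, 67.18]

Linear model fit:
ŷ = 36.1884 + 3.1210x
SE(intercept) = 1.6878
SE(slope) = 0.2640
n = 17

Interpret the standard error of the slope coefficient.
SE(β̂₁) = 0.2640 is the estimated standard deviation of the slope estimate across repeated samples; relative to β̂₁ = 3.1210 that is 8.5%, a precise estimate.

What SE measures:
- The standard error quantifies the sampling variability of the coefficient estimate
- It is the estimated standard deviation of β̂₁ across hypothetical repeated samples of the same size
- Smaller SE → more precise estimate

Relative precision:
- SE / |β̂₁| = 0.2640 / 3.1210 = 8.5%
- Rule of thumb (under 20%: precise; 20% to under 50%: moderately precise; 50% or more: imprecise) → precise

Link to the t-test: t = β̂₁ / SE(β̂₁) = 3.1210 / 0.2640 = 11.8220, the statistic for H₀: β₁ = 0.

What drives SE(β̂₁): more residual scatter → larger SE.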